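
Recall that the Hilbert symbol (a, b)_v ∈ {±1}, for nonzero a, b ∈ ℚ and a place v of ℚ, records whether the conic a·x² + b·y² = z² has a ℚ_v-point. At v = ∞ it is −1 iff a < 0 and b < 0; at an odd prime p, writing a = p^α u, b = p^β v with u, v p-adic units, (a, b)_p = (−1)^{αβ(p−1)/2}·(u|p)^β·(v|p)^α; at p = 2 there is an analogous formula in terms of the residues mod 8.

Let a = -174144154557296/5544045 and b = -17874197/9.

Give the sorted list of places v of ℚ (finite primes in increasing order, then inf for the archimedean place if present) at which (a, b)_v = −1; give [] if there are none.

Mod squares: a ≡ -2078395, b ≡ -17874197. Check v ∈ {∞, 2, 3, 5, 7, 11, 13, 17, 23, 31, 43, 53}.
v=5: a=5^-1·(≡1), b=5^0·(≡2) mod 5; (1|5)=+1, (2|5)=-1; (−1)^{-1·0·2}·(+1)^0·(-1)^-1 = -1.
v=∞: -2078395 < 0 and -17874197 < 0  ⇒  (a,b)_∞ = -1.
v=23: a=23^1·(≡2), b=23^1·(≡6) mod 23; (2|23)=+1, (6|23)=+1; (−1)^{1·1·11}·(+1)^1·(+1)^1 = -1.
v=43: a=43^2·(≡23), b=43^1·(≡5) mod 43; (23|43)=+1, (5|43)=-1; (−1)^{2·1·21}·(+1)^1·(-1)^2 = +1.
v=31: a=31^1·(≡18), b=31^1·(≡29) mod 31; (18|31)=+1, (29|31)=-1; (−1)^{1·1·15}·(+1)^1·(-1)^1 = +1.
v=13: a=13^-2·(≡2), b=13^0·(≡4) mod 13; (2|13)=-1, (4|13)=+1; (−1)^{-2·0·6}·(-1)^0·(+1)^-2 = +1.
v=53: a=53^1·(≡48), b=53^1·(≡46) mod 53; (48|53)=-1, (46|53)=+1; (−1)^{1·1·26}·(-1)^1·(+1)^1 = -1.
v=3: a=3^-8·(≡2), b=3^-2·(≡1) mod 3; (2|3)=-1, (1|3)=+1; (−1)^{-8·-2·1}·(-1)^-2·(+1)^-8 = +1.
v=7: a=7^2·(≡5), b=7^0·(≡1) mod 7; (5|7)=-1, (1|7)=+1; (−1)^{2·0·3}·(-1)^0·(+1)^2 = +1.
v=11: a=11^1·(≡8), b=11^1·(≡9) mod 11; (8|11)=-1, (9|11)=+1; (−1)^{1·1·5}·(-1)^1·(+1)^1 = +1.
v=17: a=17^2·(≡9), b=17^0·(≡5) mod 17; (9|17)=+1, (5|17)=-1; (−1)^{2·0·8}·(+1)^0·(-1)^2 = +1.
v=2: v_2(a)=4, v_2(b)=0; units ≡ 5, 3 (mod 8); ε·ε+αω+βω = 0·1+4·1+0·1 ≡ 0  ⇒  (a,b)_2 = +1.
Ram(-2078395, -17874197) = {5, 23, 53, ∞}; no ℚ_5-point on the conic.

[5, 23, 53, inf]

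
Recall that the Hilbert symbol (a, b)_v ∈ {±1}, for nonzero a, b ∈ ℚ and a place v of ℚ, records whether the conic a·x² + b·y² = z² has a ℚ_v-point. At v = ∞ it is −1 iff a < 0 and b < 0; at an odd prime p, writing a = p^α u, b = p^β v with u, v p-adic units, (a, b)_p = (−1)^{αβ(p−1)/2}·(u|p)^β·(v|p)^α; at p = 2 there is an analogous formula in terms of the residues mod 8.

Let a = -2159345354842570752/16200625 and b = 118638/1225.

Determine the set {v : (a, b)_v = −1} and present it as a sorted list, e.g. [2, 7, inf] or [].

(a, b) ≡ (-1122, 78) mod (ℚ^×)²; places V = {2, 3, 5, 7, 11, 13, 17, 23, ∞}.
(a,b)_17: α=1, u≡13; β=0, v≡12 (mod 17); (13|17)=+1, (12|17)=-1; sign (−1)^0·+1^0·-1^1 = -1.
(a,b)_5: α=-4, u≡3; β=-2, v≡2 (mod 5); (3|5)=-1, (2|5)=-1; sign (−1)^0·-1^-2·-1^-4 = +1.
(a,b)_7: α=-2, u≡3; β=-2, v≡4 (mod 7); (3|7)=-1, (4|7)=+1; sign (−1)^0·-1^-2·+1^-2 = +1.
(a,b)_13: α=8, u≡3; β=3, v≡5 (mod 13); (3|13)=+1, (5|13)=-1; sign (−1)^0·+1^3·-1^8 = +1.
(a,b)_3: α=3, u≡1; β=3, v≡2 (mod 3); (1|3)=+1, (2|3)=-1; sign (−1)^1·+1^3·-1^3 = +1.
(a,b)_11: α=1, u≡10; β=0, v≡9 (mod 11); (10|11)=-1, (9|11)=+1; sign (−1)^0·-1^0·+1^1 = +1.
(a,b)_∞: sgn(-1122)=−, sgn(78)=+, so +1.
(a,b)_23: α=-2, u≡17; β=0, v≡16 (mod 23); (17|23)=-1, (16|23)=+1; sign (−1)^0·-1^0·+1^-2 = +1.
(a,b)_2: α=19, β=1; u≡7, v≡7 (mod 8); ε(u)ε(v)=1·1, αω(v)=19·0, βω(u)=1·0; sum ≡ 1  ⇒  -1.
Ram(-1122, 78) = {2, 17}; no ℚ_2-point on the conic.

[2, 17]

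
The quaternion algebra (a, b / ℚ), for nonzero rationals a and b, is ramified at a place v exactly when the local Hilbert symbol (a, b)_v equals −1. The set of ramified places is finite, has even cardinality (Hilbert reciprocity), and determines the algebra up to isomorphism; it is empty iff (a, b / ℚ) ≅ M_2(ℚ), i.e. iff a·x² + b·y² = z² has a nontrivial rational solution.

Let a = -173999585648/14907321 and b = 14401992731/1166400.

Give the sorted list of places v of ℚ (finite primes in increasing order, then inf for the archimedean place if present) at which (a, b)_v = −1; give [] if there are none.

[17, 23, 29, 37]

Mod squares: a ≡ -419543, b ≡ 11339. Check v ∈ {∞, 2, 3, 5, 7, 11, 13, 17, 23, 29, 37}.
v=17: a=17^1·(≡5), b=17^1·(≡9) mod 17; (5|17)=-1, (9|17)=+1; (−1)^{1·1·8}·(-1)^1·(+1)^1 = -1.
v=37: a=37^1·(≡24), b=37^0·(≡24) mod 37; (24|37)=-1, (24|37)=-1; (−1)^{1·0·18}·(-1)^0·(-1)^1 = -1.
v=∞: -419543 < 0 and 11339 > 0  ⇒  (a,b)_∞ = +1.
v=13: a=13^-2·(≡2), b=13^0·(≡9) mod 13; (2|13)=-1, (9|13)=+1; (−1)^{-2·0·6}·(-1)^0·(+1)^-2 = +1.
v=7: a=7^2·(≡1), b=7^4·(≡6) mod 7; (1|7)=+1, (6|7)=-1; (−1)^{2·4·3}·(+1)^4·(-1)^2 = +1.
v=29: a=29^1·(≡9), b=29^1·(≡17) mod 29; (9|29)=+1, (17|29)=-1; (−1)^{1·1·14}·(+1)^1·(-1)^1 = -1.
v=11: a=11^-2·(≡2), b=11^0·(≡4) mod 11; (2|11)=-1, (4|11)=+1; (−1)^{-2·0·5}·(-1)^0·(+1)^-2 = +1.
v=2: v_2(a)=4, v_2(b)=-6; units ≡ 1, 3 (mod 8); ε·ε+αω+βω = 0·1+4·1+-6·0 ≡ 0  ⇒  (a,b)_2 = +1.
v=5: a=5^0·(≡2), b=5^-2·(≡1) mod 5; (2|5)=-1, (1|5)=+1; (−1)^{0·-2·2}·(-1)^-2·(+1)^0 = +1.
v=3: a=3^-6·(≡1), b=3^-6·(≡2) mod 3; (1|3)=+1, (2|3)=-1; (−1)^{-6·-6·1}·(+1)^-6·(-1)^-6 = +1.
v=23: a=23^3·(≡20), b=23^3·(≡21) mod 23; (20|23)=-1, (21|23)=-1; (−1)^{3·3·11}·(-1)^3·(-1)^3 = -1.
Ram(-419543, 11339) = {17, 23, 29, 37}; no ℚ_17-point on the conic.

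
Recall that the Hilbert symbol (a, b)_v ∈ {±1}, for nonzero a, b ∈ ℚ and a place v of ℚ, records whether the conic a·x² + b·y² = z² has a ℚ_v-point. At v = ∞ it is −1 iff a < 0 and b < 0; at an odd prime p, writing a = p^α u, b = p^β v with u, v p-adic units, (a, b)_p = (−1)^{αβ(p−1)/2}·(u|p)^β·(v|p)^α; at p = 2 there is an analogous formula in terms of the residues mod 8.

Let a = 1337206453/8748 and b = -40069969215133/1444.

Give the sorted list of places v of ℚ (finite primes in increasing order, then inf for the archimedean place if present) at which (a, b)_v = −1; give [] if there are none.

Mod squares: a ≡ 759, b ≡ -253. Check v ∈ {∞, 2, 3, 11, 13, 19, 23}.
v=11: a=11^5·(≡3), b=11^7·(≡6) mod 11; (3|11)=+1, (6|11)=-1; (−1)^{5·7·5}·(+1)^7·(-1)^5 = +1.
v=13: a=13^0·(≡2), b=13^2·(≡2) mod 13; (2|13)=-1, (2|13)=-1; (−1)^{0·2·6}·(-1)^2·(-1)^0 = +1.
v=3: a=3^-7·(≡1), b=3^0·(≡2) mod 3; (1|3)=+1, (2|3)=-1; (−1)^{-7·0·1}·(+1)^0·(-1)^-7 = -1.
v=∞: 759 > 0 and -253 < 0  ⇒  (a,b)_∞ = +1.
v=2: v_2(a)=-2, v_2(b)=-2; units ≡ 7, 3 (mod 8); ε·ε+αω+βω = 1·1+-2·1+-2·0 ≡ 1  ⇒  (a,b)_2 = -1.
v=19: a=19^2·(≡13), b=19^-2·(≡10) mod 19; (13|19)=-1, (10|19)=-1; (−1)^{2·-2·9}·(-1)^-2·(-1)^2 = +1.
v=23: a=23^1·(≡10), b=23^3·(≡2) mod 23; (10|23)=-1, (2|23)=+1; (−1)^{1·3·11}·(-1)^3·(+1)^1 = +1.
Ram(759, -253) = {2, 3}; no ℚ_2-point on the conic.

[2, 3]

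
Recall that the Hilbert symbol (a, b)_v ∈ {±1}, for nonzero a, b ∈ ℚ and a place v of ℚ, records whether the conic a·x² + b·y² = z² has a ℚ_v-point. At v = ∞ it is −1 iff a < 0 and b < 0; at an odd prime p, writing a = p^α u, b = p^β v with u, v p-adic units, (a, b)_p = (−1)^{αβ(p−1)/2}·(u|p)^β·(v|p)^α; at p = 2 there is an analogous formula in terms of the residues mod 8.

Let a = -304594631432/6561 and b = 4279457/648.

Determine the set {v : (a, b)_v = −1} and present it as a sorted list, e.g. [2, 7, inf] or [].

Mod squares: a ≡ -962, b ≡ 8558914. Check v ∈ {∞, 2, 3, 7, 13, 31, 37, 41}.
v=∞: -962 < 0 and 8558914 > 0  ⇒  (a,b)_∞ = +1.
v=13: a=13^1·(≡4), b=13^1·(≡5) mod 13; (4|13)=+1, (5|13)=-1; (−1)^{1·1·6}·(+1)^1·(-1)^1 = -1.
v=7: a=7^2·(≡2), b=7^1·(≡5) mod 7; (2|7)=+1, (5|7)=-1; (−1)^{2·1·3}·(+1)^1·(-1)^2 = +1.
v=3: a=3^-8·(≡1), b=3^-4·(≡1) mod 3; (1|3)=+1, (1|3)=+1; (−1)^{-8·-4·1}·(+1)^-4·(+1)^-8 = +1.
v=41: a=41^2·(≡3), b=41^1·(≡37) mod 41; (3|41)=-1, (37|41)=+1; (−1)^{2·1·20}·(-1)^1·(+1)^2 = -1.
v=37: a=37^1·(≡36), b=37^1·(≡35) mod 37; (36|37)=+1, (35|37)=-1; (−1)^{1·1·18}·(+1)^1·(-1)^1 = -1.
v=31: a=31^2·(≡12), b=31^1·(≡9) mod 31; (12|31)=-1, (9|31)=+1; (−1)^{2·1·15}·(-1)^1·(+1)^2 = -1.
v=2: v_2(a)=3, v_2(b)=-3; units ≡ 7, 1 (mod 8); ε·ε+αω+βω = 1·0+3·0+-3·0 ≡ 0  ⇒  (a,b)_2 = +1.
|Ram(-962, 8558914)| = 4, even; anisotropic at {13, 31, 37, 41}.

[13, 31, 37, 41]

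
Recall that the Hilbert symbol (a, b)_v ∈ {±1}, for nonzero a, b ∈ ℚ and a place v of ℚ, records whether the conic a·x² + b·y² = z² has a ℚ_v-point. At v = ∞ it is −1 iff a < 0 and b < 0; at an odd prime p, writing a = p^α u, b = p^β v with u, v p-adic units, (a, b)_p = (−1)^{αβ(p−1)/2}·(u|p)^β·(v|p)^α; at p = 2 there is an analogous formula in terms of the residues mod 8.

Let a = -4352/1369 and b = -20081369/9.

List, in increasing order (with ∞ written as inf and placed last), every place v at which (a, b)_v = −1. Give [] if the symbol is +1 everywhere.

[2, 17, 29, inf]

Mod squares: a ≡ -17, b ≡ -37961. Check v ∈ {∞, 2, 3, 7, 11, 17, 23, 29, 37}.
v=7: a=7^0·(≡4), b=7^1·(≡4) mod 7; (4|7)=+1, (4|7)=+1; (−1)^{0·1·3}·(+1)^1·(+1)^0 = +1.
v=11: a=11^0·(≡3), b=11^1·(≡4) mod 11; (3|11)=+1, (4|11)=+1; (−1)^{0·1·5}·(+1)^1·(+1)^0 = +1.
v=37: a=37^-2·(≡14), b=37^0·(≡30) mod 37; (14|37)=-1, (30|37)=+1; (−1)^{-2·0·18}·(-1)^0·(+1)^-2 = +1.
v=2: v_2(a)=8, v_2(b)=0; units ≡ 7, 7 (mod 8); ε·ε+αω+βω = 1·1+8·0+0·0 ≡ 1  ⇒  (a,b)_2 = -1.
v=3: a=3^0·(≡1), b=3^-2·(≡1) mod 3; (1|3)=+1, (1|3)=+1; (−1)^{0·-2·1}·(+1)^-2·(+1)^0 = +1.
v=29: a=29^0·(≡19), b=29^1·(≡13) mod 29; (19|29)=-1, (13|29)=+1; (−1)^{0·1·14}·(-1)^1·(+1)^0 = -1.
v=∞: -17 < 0 and -37961 < 0  ⇒  (a,b)_∞ = -1.
v=23: a=23^0·(≡13), b=23^2·(≡9) mod 23; (13|23)=+1, (9|23)=+1; (−1)^{0·2·11}·(+1)^2·(+1)^0 = +1.
v=17: a=17^1·(≡15), b=17^1·(≡10) mod 17; (15|17)=+1, (10|17)=-1; (−1)^{1·1·8}·(+1)^1·(-1)^1 = -1.
|Ram(-17, -37961)| = 4, even; anisotropic at {2, 17, 29, ∞}.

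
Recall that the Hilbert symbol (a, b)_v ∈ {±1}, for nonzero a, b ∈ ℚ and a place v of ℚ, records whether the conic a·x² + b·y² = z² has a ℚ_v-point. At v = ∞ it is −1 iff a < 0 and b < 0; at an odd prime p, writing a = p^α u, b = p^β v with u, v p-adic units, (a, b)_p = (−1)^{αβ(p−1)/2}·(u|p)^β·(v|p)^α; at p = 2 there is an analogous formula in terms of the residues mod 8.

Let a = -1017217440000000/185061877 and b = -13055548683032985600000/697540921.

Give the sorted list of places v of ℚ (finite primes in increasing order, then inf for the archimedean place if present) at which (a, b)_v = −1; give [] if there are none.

[3, 5, 19, inf]

(a, b) ≡ (-125970, -285) mod (ℚ^×)²; places V = {2, 3, 5, 7, 11, 13, 17, 19, ∞}.
(a,b)_7: α=-6, u≡4; β=-8, v≡1 (mod 7); (4|7)=+1, (1|7)=+1; sign (−1)^0·+1^-8·+1^-6 = +1.
(a,b)_19: α=1, u≡6; β=1, v≡6 (mod 19); (6|19)=+1, (6|19)=+1; sign (−1)^1·+1^1·+1^1 = -1.
(a,b)_11: α=-2, u≡10; β=-2, v≡1 (mod 11); (10|11)=-1, (1|11)=+1; sign (−1)^0·-1^-2·+1^-2 = +1.
(a,b)_5: α=7, u≡4; β=5, v≡3 (mod 5); (4|5)=+1, (3|5)=-1; sign (−1)^0·+1^5·-1^7 = -1.
(a,b)_2: α=11, β=32; u≡7, v≡3 (mod 8); ε(u)ε(v)=1·1, αω(v)=11·1, βω(u)=32·0; sum ≡ 0  ⇒  +1.
(a,b)_∞: sgn(-125970)=−, sgn(-285)=−, so -1.
(a,b)_3: α=9, u≡1; β=11, v≡1 (mod 3); (1|3)=+1, (1|3)=+1; sign (−1)^1·+1^11·+1^9 = -1.
(a,b)_17: α=1, u≡16; β=2, v≡13 (mod 17); (16|17)=+1, (13|17)=+1; sign (−1)^0·+1^2·+1^1 = +1.
(a,b)_13: α=-1, u≡11; β=0, v≡10 (mod 13); (11|13)=-1, (10|13)=+1; sign (−1)^0·-1^0·+1^-1 = +1.
Ram(-125970, -285) = {3, 5, 19, ∞}; no ℚ_3-point on the conic.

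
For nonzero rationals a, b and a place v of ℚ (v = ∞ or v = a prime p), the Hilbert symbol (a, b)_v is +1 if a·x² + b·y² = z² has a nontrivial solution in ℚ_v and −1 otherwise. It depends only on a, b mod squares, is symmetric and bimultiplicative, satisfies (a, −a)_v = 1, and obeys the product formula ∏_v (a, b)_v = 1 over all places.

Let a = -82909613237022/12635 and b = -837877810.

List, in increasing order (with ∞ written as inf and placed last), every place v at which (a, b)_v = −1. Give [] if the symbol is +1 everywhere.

[5, 7, 23, inf]

(a, b) ≡ (-27370, -13090) mod (ℚ^×)²; places V = {2, 3, 5, 7, 11, 13, 17, 19, 23, ∞}.
(a,b)_23: α=3, u≡9; β=2, v≡5 (mod 23); (9|23)=+1, (5|23)=-1; sign (−1)^0·+1^2·-1^3 = -1.
(a,b)_19: α=-2, u≡7; β=0, v≡17 (mod 19); (7|19)=+1, (17|19)=+1; sign (−1)^0·+1^0·+1^-2 = +1.
(a,b)_∞: sgn(-27370)=−, sgn(-13090)=−, so -1.
(a,b)_2: α=1, β=1; u≡3, v≡7 (mod 8); ε(u)ε(v)=1·1, αω(v)=1·0, βω(u)=1·1; sum ≡ 0  ⇒  +1.
(a,b)_5: α=-1, u≡4; β=1, v≡3 (mod 5); (4|5)=+1, (3|5)=-1; sign (−1)^0·+1^1·-1^-1 = -1.
(a,b)_11: α=4, u≡4; β=3, v≡9 (mod 11); (4|11)=+1, (9|11)=+1; sign (−1)^0·+1^3·+1^4 = +1.
(a,b)_7: α=-1, u≡5; β=1, v≡6 (mod 7); (5|7)=-1, (6|7)=-1; sign (−1)^1·-1^1·-1^-1 = -1.
(a,b)_3: α=4, u≡2; β=0, v≡2 (mod 3); (2|3)=-1, (2|3)=-1; sign (−1)^0·-1^0·-1^4 = +1.
(a,b)_17: α=1, u≡6; β=1, v≡14 (mod 17); (6|17)=-1, (14|17)=-1; sign (−1)^0·-1^1·-1^1 = +1.
(a,b)_13: α=2, u≡6; β=0, v≡10 (mod 13); (6|13)=-1, (10|13)=+1; sign (−1)^0·-1^0·+1^2 = +1.
Ram(-27370, -13090) = {5, 7, 23, ∞}; no ℚ_5-point on the conic.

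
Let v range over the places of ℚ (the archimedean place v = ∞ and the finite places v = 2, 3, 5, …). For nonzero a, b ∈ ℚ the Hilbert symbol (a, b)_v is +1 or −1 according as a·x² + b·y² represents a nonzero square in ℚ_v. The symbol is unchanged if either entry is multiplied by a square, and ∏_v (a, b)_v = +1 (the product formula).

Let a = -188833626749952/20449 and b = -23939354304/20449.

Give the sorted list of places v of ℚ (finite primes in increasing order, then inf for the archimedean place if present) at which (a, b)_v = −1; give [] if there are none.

Mod squares: a ≡ -9367, b ≡ -19. Check v ∈ {∞, 2, 3, 11, 13, 17, 19, 29}.
v=19: a=19^1·(≡17), b=19^1·(≡12) mod 19; (17|19)=+1, (12|19)=-1; (−1)^{1·1·9}·(+1)^1·(-1)^1 = +1.
v=29: a=29^3·(≡4), b=29^2·(≡3) mod 29; (4|29)=+1, (3|29)=-1; (−1)^{3·2·14}·(+1)^2·(-1)^3 = -1.
v=2: v_2(a)=10, v_2(b)=6; units ≡ 1, 5 (mod 8); ε·ε+αω+βω = 0·0+10·1+6·0 ≡ 0  ⇒  (a,b)_2 = +1.
v=17: a=17^3·(≡11), b=17^2·(≡9) mod 17; (11|17)=-1, (9|17)=+1; (−1)^{3·2·8}·(-1)^2·(+1)^3 = +1.
v=11: a=11^-2·(≡9), b=11^-2·(≡9) mod 11; (9|11)=+1, (9|11)=+1; (−1)^{-2·-2·5}·(+1)^-2·(+1)^-2 = +1.
v=13: a=13^-2·(≡6), b=13^-2·(≡11) mod 13; (6|13)=-1, (11|13)=-1; (−1)^{-2·-2·6}·(-1)^-2·(-1)^-2 = +1.
v=3: a=3^4·(≡2), b=3^4·(≡2) mod 3; (2|3)=-1, (2|3)=-1; (−1)^{4·4·1}·(-1)^4·(-1)^4 = +1.
v=∞: -9367 < 0 and -19 < 0  ⇒  (a,b)_∞ = -1.
|Ram(-9367, -19)| = 2, even; anisotropic at {29, ∞}.

[29, inf]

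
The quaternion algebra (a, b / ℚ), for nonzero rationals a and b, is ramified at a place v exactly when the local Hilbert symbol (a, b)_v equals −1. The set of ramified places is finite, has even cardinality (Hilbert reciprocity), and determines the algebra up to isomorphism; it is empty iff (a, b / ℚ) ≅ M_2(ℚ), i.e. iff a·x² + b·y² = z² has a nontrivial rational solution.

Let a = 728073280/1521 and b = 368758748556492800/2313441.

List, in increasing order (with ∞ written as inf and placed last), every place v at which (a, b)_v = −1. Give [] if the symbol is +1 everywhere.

[5, 17]

Mod squares: a ≡ 21505, b ≡ 23. Check v ∈ {∞, 2, 3, 5, 11, 13, 17, 23}.
v=5: a=5^1·(≡1), b=5^2·(≡2) mod 5; (1|5)=+1, (2|5)=-1; (−1)^{1·2·2}·(+1)^2·(-1)^1 = -1.
v=11: a=11^1·(≡2), b=11^2·(≡9) mod 11; (2|11)=-1, (9|11)=+1; (−1)^{1·2·5}·(-1)^2·(+1)^1 = +1.
v=3: a=3^-2·(≡1), b=3^-4·(≡2) mod 3; (1|3)=+1, (2|3)=-1; (−1)^{-2·-4·1}·(+1)^-4·(-1)^-2 = +1.
v=17: a=17^1·(≡10), b=17^2·(≡6) mod 17; (10|17)=-1, (6|17)=-1; (−1)^{1·2·8}·(-1)^2·(-1)^1 = -1.
v=∞: 21505 > 0 and 23 > 0  ⇒  (a,b)_∞ = +1.
v=2: v_2(a)=6, v_2(b)=16; units ≡ 1, 7 (mod 8); ε·ε+αω+βω = 0·1+6·0+16·0 ≡ 0  ⇒  (a,b)_2 = +1.
v=23: a=23^3·(≡21), b=23^5·(≡18) mod 23; (21|23)=-1, (18|23)=+1; (−1)^{3·5·11}·(-1)^5·(+1)^3 = +1.
v=13: a=13^-2·(≡10), b=13^-4·(≡4) mod 13; (10|13)=+1, (4|13)=+1; (−1)^{-2·-4·6}·(+1)^-4·(+1)^-2 = +1.
Ram(21505, 23) = {5, 17}; no ℚ_5-point on the conic.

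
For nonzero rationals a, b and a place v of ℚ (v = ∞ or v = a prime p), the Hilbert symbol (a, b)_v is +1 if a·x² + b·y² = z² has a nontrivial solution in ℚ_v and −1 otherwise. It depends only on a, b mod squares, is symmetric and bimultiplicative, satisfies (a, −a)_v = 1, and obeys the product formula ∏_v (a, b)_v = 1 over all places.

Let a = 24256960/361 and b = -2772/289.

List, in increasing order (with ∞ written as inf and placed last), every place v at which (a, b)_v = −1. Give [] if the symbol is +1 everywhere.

[2, 5, 7, 11]

Mod squares: a ≡ 7735, b ≡ -77. Check v ∈ {∞, 2, 3, 5, 7, 11, 13, 17, 19}.
v=3: a=3^0·(≡1), b=3^2·(≡1) mod 3; (1|3)=+1, (1|3)=+1; (−1)^{0·2·1}·(+1)^2·(+1)^0 = +1.
v=19: a=19^-2·(≡2), b=19^0·(≡10) mod 19; (2|19)=-1, (10|19)=-1; (−1)^{-2·0·9}·(-1)^0·(-1)^-2 = +1.
v=∞: 7735 > 0 and -77 < 0  ⇒  (a,b)_∞ = +1.
v=13: a=13^1·(≡3), b=13^0·(≡12) mod 13; (3|13)=+1, (12|13)=+1; (−1)^{1·0·6}·(+1)^0·(+1)^1 = +1.
v=17: a=17^1·(≡9), b=17^-2·(≡16) mod 17; (9|17)=+1, (16|17)=+1; (−1)^{1·-2·8}·(+1)^-2·(+1)^1 = +1.
v=11: a=11^0·(≡10), b=11^1·(≡4) mod 11; (10|11)=-1, (4|11)=+1; (−1)^{0·1·5}·(-1)^1·(+1)^0 = -1.
v=2: v_2(a)=6, v_2(b)=2; units ≡ 7, 3 (mod 8); ε·ε+αω+βω = 1·1+6·1+2·0 ≡ 1  ⇒  (a,b)_2 = -1.
v=7: a=7^3·(≡5), b=7^1·(≡5) mod 7; (5|7)=-1, (5|7)=-1; (−1)^{3·1·3}·(-1)^1·(-1)^3 = -1.
v=5: a=5^1·(≡2), b=5^0·(≡2) mod 5; (2|5)=-1, (2|5)=-1; (−1)^{1·0·2}·(-1)^0·(-1)^1 = -1.
(7735, -77 / ℚ) ramifies at {2, 5, 7, 11}: a division algebra.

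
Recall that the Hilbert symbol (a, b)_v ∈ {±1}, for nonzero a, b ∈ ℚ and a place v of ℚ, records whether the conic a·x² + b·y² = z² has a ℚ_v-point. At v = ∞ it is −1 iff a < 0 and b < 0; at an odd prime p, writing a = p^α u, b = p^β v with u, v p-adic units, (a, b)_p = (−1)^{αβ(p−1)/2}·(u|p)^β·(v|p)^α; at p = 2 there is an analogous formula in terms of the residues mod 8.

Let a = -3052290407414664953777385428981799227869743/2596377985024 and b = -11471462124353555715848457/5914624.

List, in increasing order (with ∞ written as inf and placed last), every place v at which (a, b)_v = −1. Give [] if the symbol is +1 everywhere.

Mod squares: a ≡ -852397, b ≡ -5313. Check v ∈ {∞, 2, 3, 7, 11, 13, 17, 19, 23, 29, 31, 37, 43}.
v=7: a=7^9·(≡2), b=7^5·(≡1) mod 7; (2|7)=+1, (1|7)=+1; (−1)^{9·5·3}·(+1)^5·(+1)^9 = -1.
v=11: a=11^2·(≡4), b=11^1·(≡5) mod 11; (4|11)=+1, (5|11)=+1; (−1)^{2·1·5}·(+1)^1·(+1)^2 = +1.
v=31: a=31^2·(≡25), b=31^2·(≡16) mod 31; (25|31)=+1, (16|31)=+1; (−1)^{2·2·15}·(+1)^2·(+1)^2 = +1.
v=17: a=17^3·(≡1), b=17^2·(≡9) mod 17; (1|17)=+1, (9|17)=+1; (−1)^{3·2·8}·(+1)^2·(+1)^3 = +1.
v=13: a=13^3·(≡10), b=13^2·(≡12) mod 13; (10|13)=+1, (12|13)=+1; (−1)^{3·2·6}·(+1)^2·(+1)^3 = +1.
v=∞: -852397 < 0 and -5313 < 0  ⇒  (a,b)_∞ = -1.
v=43: a=43^4·(≡35), b=43^2·(≡37) mod 43; (35|43)=+1, (37|43)=-1; (−1)^{4·2·21}·(+1)^2·(-1)^4 = +1.
v=19: a=19^-5·(≡12), b=19^-2·(≡7) mod 19; (12|19)=-1, (7|19)=+1; (−1)^{-5·-2·9}·(-1)^-2·(+1)^-5 = +1.
v=3: a=3^6·(≡2), b=3^3·(≡2) mod 3; (2|3)=-1, (2|3)=-1; (−1)^{6·3·1}·(-1)^3·(-1)^6 = -1.
v=2: v_2(a)=-20, v_2(b)=-14; units ≡ 3, 7 (mod 8); ε·ε+αω+βω = 1·1+-20·0+-14·1 ≡ 1  ⇒  (a,b)_2 = -1.
v=29: a=29^3·(≡20), b=29^2·(≡13) mod 29; (20|29)=+1, (13|29)=+1; (−1)^{3·2·14}·(+1)^2·(+1)^3 = +1.
v=37: a=37^4·(≡10), b=37^2·(≡17) mod 37; (10|37)=+1, (17|37)=-1; (−1)^{4·2·18}·(+1)^2·(-1)^4 = +1.
v=23: a=23^2·(≡6), b=23^1·(≡20) mod 23; (6|23)=+1, (20|23)=-1; (−1)^{2·1·11}·(+1)^1·(-1)^2 = +1.
Ram(-852397, -5313) = {2, 3, 7, ∞}; no ℚ_2-point on the conic.

[2, 3, 7, inf]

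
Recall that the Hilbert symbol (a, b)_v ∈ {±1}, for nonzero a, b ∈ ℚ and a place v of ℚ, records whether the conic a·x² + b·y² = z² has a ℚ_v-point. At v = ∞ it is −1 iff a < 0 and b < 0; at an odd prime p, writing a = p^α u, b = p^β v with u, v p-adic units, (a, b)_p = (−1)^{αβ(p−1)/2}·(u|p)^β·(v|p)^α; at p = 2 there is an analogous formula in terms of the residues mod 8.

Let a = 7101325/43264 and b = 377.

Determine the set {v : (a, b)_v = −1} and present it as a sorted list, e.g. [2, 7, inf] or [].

Mod squares: a ≡ 5797, b ≡ 377. Check v ∈ {∞, 2, 5, 7, 11, 13, 17, 29, 31}.
v=13: a=13^-2·(≡4), b=13^1·(≡3) mod 13; (4|13)=+1, (3|13)=+1; (−1)^{-2·1·6}·(+1)^1·(+1)^-2 = +1.
v=5: a=5^2·(≡2), b=5^0·(≡2) mod 5; (2|5)=-1, (2|5)=-1; (−1)^{2·0·2}·(-1)^0·(-1)^2 = +1.
v=17: a=17^1·(≡16), b=17^0·(≡3) mod 17; (16|17)=+1, (3|17)=-1; (−1)^{1·0·8}·(+1)^0·(-1)^1 = -1.
v=7: a=7^2·(≡1), b=7^0·(≡6) mod 7; (1|7)=+1, (6|7)=-1; (−1)^{2·0·3}·(+1)^0·(-1)^2 = +1.
v=∞: 5797 > 0 and 377 > 0  ⇒  (a,b)_∞ = +1.
v=31: a=31^1·(≡9), b=31^0·(≡5) mod 31; (9|31)=+1, (5|31)=+1; (−1)^{1·0·15}·(+1)^0·(+1)^1 = +1.
v=11: a=11^1·(≡7), b=11^0·(≡3) mod 11; (7|11)=-1, (3|11)=+1; (−1)^{1·0·5}·(-1)^0·(+1)^1 = +1.
v=2: v_2(a)=-8, v_2(b)=0; units ≡ 5, 1 (mod 8); ε·ε+αω+βω = 0·0+-8·0+0·1 ≡ 0  ⇒  (a,b)_2 = +1.
v=29: a=29^0·(≡27), b=29^1·(≡13) mod 29; (27|29)=-1, (13|29)=+1; (−1)^{0·1·14}·(-1)^1·(+1)^0 = -1.
Ram(5797, 377) = {17, 29}; no ℚ_17-point on the conic.

[17, 29]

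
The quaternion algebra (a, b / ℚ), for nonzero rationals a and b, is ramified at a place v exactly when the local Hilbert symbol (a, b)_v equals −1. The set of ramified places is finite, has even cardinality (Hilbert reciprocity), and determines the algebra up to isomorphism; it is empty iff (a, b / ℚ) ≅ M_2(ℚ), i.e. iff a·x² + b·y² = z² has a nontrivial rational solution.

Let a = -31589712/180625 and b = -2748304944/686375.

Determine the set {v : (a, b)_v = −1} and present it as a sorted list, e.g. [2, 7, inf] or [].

(a, b) ≡ (-37, -305805) mod (ℚ^×)²; places V = {2, 3, 5, 7, 11, 17, 19, 29, 37, ∞}.
(a,b)_19: α=0, u≡1; β=-1, v≡17 (mod 19); (1|19)=+1, (17|19)=+1; sign (−1)^0·+1^-1·+1^0 = +1.
(a,b)_29: α=0, u≡8; β=1, v≡17 (mod 29); (8|29)=-1, (17|29)=-1; sign (−1)^0·-1^1·-1^0 = -1.
(a,b)_37: α=1, u≡33; β=1, v≡35 (mod 37); (33|37)=+1, (35|37)=-1; sign (−1)^0·+1^1·-1^1 = -1.
(a,b)_2: α=4, β=4; u≡3, v≡3 (mod 8); ε(u)ε(v)=1·1, αω(v)=4·1, βω(u)=4·1; sum ≡ 1  ⇒  -1.
(a,b)_11: α=2, u≡7; β=2, v≡8 (mod 11); (7|11)=-1, (8|11)=-1; sign (−1)^0·-1^2·-1^2 = +1.
(a,b)_5: α=-4, u≡2; β=-3, v≡1 (mod 5); (2|5)=-1, (1|5)=+1; sign (−1)^0·-1^-3·+1^-4 = -1.
(a,b)_∞: sgn(-37)=−, sgn(-305805)=−, so -1.
(a,b)_17: α=-2, u≡10; β=-2, v≡16 (mod 17); (10|17)=-1, (16|17)=+1; sign (−1)^0·-1^-2·+1^-2 = +1.
(a,b)_7: α=2, u≡3; β=2, v≡2 (mod 7); (3|7)=-1, (2|7)=+1; sign (−1)^0·-1^2·+1^2 = +1.
(a,b)_3: α=2, u≡2; β=3, v≡2 (mod 3); (2|3)=-1, (2|3)=-1; sign (−1)^0·-1^3·-1^2 = -1.
|Ram(-37, -305805)| = 6, even; anisotropic at {2, 3, 5, 29, 37, ∞}.

[2, 3, 5, 29, 37, inf]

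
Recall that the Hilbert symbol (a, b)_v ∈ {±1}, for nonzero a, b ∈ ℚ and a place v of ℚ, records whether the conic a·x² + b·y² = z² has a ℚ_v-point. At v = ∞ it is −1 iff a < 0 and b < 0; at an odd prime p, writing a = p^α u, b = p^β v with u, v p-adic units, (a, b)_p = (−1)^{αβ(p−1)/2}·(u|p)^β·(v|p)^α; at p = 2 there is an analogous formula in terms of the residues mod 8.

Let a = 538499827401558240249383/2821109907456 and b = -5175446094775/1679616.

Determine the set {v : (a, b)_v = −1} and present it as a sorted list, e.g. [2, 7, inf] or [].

[23, 31]

Mod squares: a ≡ 23, b ≡ -31. Check v ∈ {∞, 2, 3, 5, 11, 17, 19, 23, 31}.
v=11: a=11^4·(≡5), b=11^2·(≡2) mod 11; (5|11)=+1, (2|11)=-1; (−1)^{4·2·5}·(+1)^2·(-1)^4 = +1.
v=3: a=3^-16·(≡2), b=3^-8·(≡2) mod 3; (2|3)=-1, (2|3)=-1; (−1)^{-16·-8·1}·(-1)^-8·(-1)^-16 = +1.
v=23: a=23^3·(≡3), b=23^2·(≡10) mod 23; (3|23)=+1, (10|23)=-1; (−1)^{3·2·11}·(+1)^2·(-1)^3 = -1.
v=19: a=19^4·(≡17), b=19^2·(≡17) mod 19; (17|19)=+1, (17|19)=+1; (−1)^{4·2·9}·(+1)^2·(+1)^4 = +1.
v=17: a=17^6·(≡10), b=17^2·(≡7) mod 17; (10|17)=-1, (7|17)=-1; (−1)^{6·2·8}·(-1)^2·(-1)^6 = +1.
v=∞: 23 > 0 and -31 < 0  ⇒  (a,b)_∞ = +1.
v=2: v_2(a)=-16, v_2(b)=-8; units ≡ 7, 1 (mod 8); ε·ε+αω+βω = 1·0+-16·0+-8·0 ≡ 0  ⇒  (a,b)_2 = +1.
v=5: a=5^0·(≡3), b=5^2·(≡4) mod 5; (3|5)=-1, (4|5)=+1; (−1)^{0·2·2}·(-1)^2·(+1)^0 = +1.
v=31: a=31^2·(≡13), b=31^1·(≡17) mod 31; (13|31)=-1, (17|31)=-1; (−1)^{2·1·15}·(-1)^1·(-1)^2 = -1.
Ram(23, -31) = {23, 31}; no ℚ_23-point on the conic.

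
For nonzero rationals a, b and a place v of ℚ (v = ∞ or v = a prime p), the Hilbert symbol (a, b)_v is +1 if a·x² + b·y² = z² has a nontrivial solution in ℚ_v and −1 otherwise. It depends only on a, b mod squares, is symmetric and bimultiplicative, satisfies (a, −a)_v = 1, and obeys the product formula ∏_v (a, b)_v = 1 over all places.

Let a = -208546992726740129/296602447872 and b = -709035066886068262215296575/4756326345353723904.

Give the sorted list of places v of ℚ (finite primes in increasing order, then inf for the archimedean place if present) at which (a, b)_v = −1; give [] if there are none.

[3, 7, 41, inf]

Mod squares: a ≡ -123, b ≡ -7. Check v ∈ {∞, 2, 3, 5, 7, 11, 17, 19, 29, 41}.
v=7: a=7^2·(≡5), b=7^3·(≡5) mod 7; (5|7)=-1, (5|7)=-1; (−1)^{2·3·3}·(-1)^3·(-1)^2 = -1.
v=29: a=29^2·(≡22), b=29^4·(≡7) mod 29; (22|29)=+1, (7|29)=+1; (−1)^{2·4·14}·(+1)^4·(+1)^2 = +1.
v=11: a=11^2·(≡1), b=11^4·(≡4) mod 11; (1|11)=+1, (4|11)=+1; (−1)^{2·4·5}·(+1)^4·(+1)^2 = +1.
v=19: a=19^2·(≡13), b=19^0·(≡18) mod 19; (13|19)=-1, (18|19)=-1; (−1)^{2·0·9}·(-1)^0·(-1)^2 = +1.
v=2: v_2(a)=-12, v_2(b)=-18; units ≡ 5, 1 (mod 8); ε·ε+αω+βω = 0·0+-12·0+-18·1 ≡ 0  ⇒  (a,b)_2 = +1.
v=5: a=5^0·(≡3), b=5^2·(≡3) mod 5; (3|5)=-1, (3|5)=-1; (−1)^{0·2·2}·(-1)^2·(-1)^0 = +1.
v=17: a=17^-6·(≡1), b=17^-10·(≡12) mod 17; (1|17)=+1, (12|17)=-1; (−1)^{-6·-10·8}·(+1)^-10·(-1)^-6 = +1.
v=41: a=41^5·(≡28), b=41^8·(≡17) mod 41; (28|41)=-1, (17|41)=-1; (−1)^{5·8·20}·(-1)^8·(-1)^5 = -1.
v=∞: -123 < 0 and -7 < 0  ⇒  (a,b)_∞ = -1.
v=3: a=3^-1·(≡1), b=3^-2·(≡2) mod 3; (1|3)=+1, (2|3)=-1; (−1)^{-1·-2·1}·(+1)^-2·(-1)^-1 = -1.
|Ram(-123, -7)| = 4, even; anisotropic at {3, 7, 41, ∞}.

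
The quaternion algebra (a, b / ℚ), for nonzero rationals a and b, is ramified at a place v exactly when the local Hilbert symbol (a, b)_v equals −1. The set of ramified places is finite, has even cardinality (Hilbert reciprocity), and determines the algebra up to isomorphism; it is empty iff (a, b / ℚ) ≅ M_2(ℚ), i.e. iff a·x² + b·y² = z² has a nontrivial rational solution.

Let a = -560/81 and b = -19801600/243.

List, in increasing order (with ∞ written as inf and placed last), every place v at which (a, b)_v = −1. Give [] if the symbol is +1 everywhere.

[2, 5, 7, inf]

Mod squares: a ≡ -35, b ≡ -9282. Check v ∈ {∞, 2, 3, 5, 7, 13, 17}.
v=3: a=3^-4·(≡1), b=3^-5·(≡2) mod 3; (1|3)=+1, (2|3)=-1; (−1)^{-4·-5·1}·(+1)^-5·(-1)^-4 = +1.
v=17: a=17^0·(≡4), b=17^1·(≡8) mod 17; (4|17)=+1, (8|17)=+1; (−1)^{0·1·8}·(+1)^1·(+1)^0 = +1.
v=13: a=13^0·(≡4), b=13^1·(≡4) mod 13; (4|13)=+1, (4|13)=+1; (−1)^{0·1·6}·(+1)^1·(+1)^0 = +1.
v=2: v_2(a)=4, v_2(b)=9; units ≡ 5, 7 (mod 8); ε·ε+αω+βω = 0·1+4·0+9·1 ≡ 1  ⇒  (a,b)_2 = -1.
v=∞: -35 < 0 and -9282 < 0  ⇒  (a,b)_∞ = -1.
v=7: a=7^1·(≡1), b=7^1·(≡1) mod 7; (1|7)=+1, (1|7)=+1; (−1)^{1·1·3}·(+1)^1·(+1)^1 = -1.
v=5: a=5^1·(≡3), b=5^2·(≡2) mod 5; (3|5)=-1, (2|5)=-1; (−1)^{1·2·2}·(-1)^2·(-1)^1 = -1.
|Ram(-35, -9282)| = 4, even; anisotropic at {2, 5, 7, ∞}.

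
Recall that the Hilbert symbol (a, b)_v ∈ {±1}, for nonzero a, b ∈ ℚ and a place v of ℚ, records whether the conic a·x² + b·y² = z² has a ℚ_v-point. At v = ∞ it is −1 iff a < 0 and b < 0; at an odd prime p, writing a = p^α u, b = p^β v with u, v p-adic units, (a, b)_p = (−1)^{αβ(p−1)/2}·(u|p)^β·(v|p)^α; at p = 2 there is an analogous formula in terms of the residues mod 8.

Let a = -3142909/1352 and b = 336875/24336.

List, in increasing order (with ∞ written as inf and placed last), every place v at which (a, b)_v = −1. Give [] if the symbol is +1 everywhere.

(a, b) ≡ (-2618, 11) mod (ℚ^×)²; places V = {2, 3, 5, 7, 11, 13, 17, ∞}.
(a,b)_7: α=5, u≡2; β=2, v≡2 (mod 7); (2|7)=+1, (2|7)=+1; sign (−1)^0·+1^2·+1^5 = +1.
(a,b)_13: α=-2, u≡11; β=-2, v≡6 (mod 13); (11|13)=-1, (6|13)=-1; sign (−1)^0·-1^-2·-1^-2 = +1.
(a,b)_11: α=1, u≡5; β=1, v≡3 (mod 11); (5|11)=+1, (3|11)=+1; sign (−1)^1·+1^1·+1^1 = -1.
(a,b)_17: α=1, u≡13; β=0, v≡6 (mod 17); (13|17)=+1, (6|17)=-1; sign (−1)^0·+1^0·-1^1 = -1.
(a,b)_2: α=-3, β=-4; u≡3, v≡3 (mod 8); ε(u)ε(v)=1·1, αω(v)=-3·1, βω(u)=-4·1; sum ≡ 0  ⇒  +1.
(a,b)_5: α=0, u≡3; β=4, v≡4 (mod 5); (3|5)=-1, (4|5)=+1; sign (−1)^0·-1^4·+1^0 = +1.
(a,b)_∞: sgn(-2618)=−, sgn(11)=+, so +1.
(a,b)_3: α=0, u≡1; β=-2, v≡2 (mod 3); (1|3)=+1, (2|3)=-1; sign (−1)^0·+1^-2·-1^0 = +1.
|Ram(-2618, 11)| = 2, even; anisotropic at {11, 17}.

[11, 17]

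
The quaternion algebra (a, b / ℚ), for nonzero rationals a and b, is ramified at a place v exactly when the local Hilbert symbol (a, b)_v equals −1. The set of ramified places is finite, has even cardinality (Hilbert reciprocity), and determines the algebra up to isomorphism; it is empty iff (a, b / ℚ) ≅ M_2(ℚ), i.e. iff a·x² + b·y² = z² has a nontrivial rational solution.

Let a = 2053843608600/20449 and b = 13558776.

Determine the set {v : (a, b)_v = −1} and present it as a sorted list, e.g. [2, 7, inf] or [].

[7, 23]

Mod squares: a ≡ 966, b ≡ 28014. Check v ∈ {∞, 2, 3, 5, 7, 11, 13, 23, 29, 53}.
v=3: a=3^3·(≡1), b=3^1·(≡2) mod 3; (1|3)=+1, (2|3)=-1; (−1)^{3·1·1}·(+1)^1·(-1)^3 = +1.
v=11: a=11^-2·(≡9), b=11^2·(≡10) mod 11; (9|11)=+1, (10|11)=-1; (−1)^{-2·2·5}·(+1)^2·(-1)^-2 = +1.
v=∞: 966 > 0 and 28014 > 0  ⇒  (a,b)_∞ = +1.
v=23: a=23^1·(≡19), b=23^1·(≡22) mod 23; (19|23)=-1, (22|23)=-1; (−1)^{1·1·11}·(-1)^1·(-1)^1 = -1.
v=7: a=7^1·(≡6), b=7^1·(≡5) mod 7; (6|7)=-1, (5|7)=-1; (−1)^{1·1·3}·(-1)^1·(-1)^1 = -1.
v=53: a=53^2·(≡26), b=53^0·(≡51) mod 53; (26|53)=-1, (51|53)=-1; (−1)^{2·0·26}·(-1)^0·(-1)^2 = +1.
v=29: a=29^2·(≡20), b=29^1·(≡6) mod 29; (20|29)=+1, (6|29)=+1; (−1)^{2·1·14}·(+1)^1·(+1)^2 = +1.
v=13: a=13^-2·(≡1), b=13^0·(≡10) mod 13; (1|13)=+1, (10|13)=+1; (−1)^{-2·0·6}·(+1)^0·(+1)^-2 = +1.
v=5: a=5^2·(≡1), b=5^0·(≡1) mod 5; (1|5)=+1, (1|5)=+1; (−1)^{2·0·2}·(+1)^0·(+1)^2 = +1.
v=2: v_2(a)=3, v_2(b)=3; units ≡ 3, 7 (mod 8); ε·ε+αω+βω = 1·1+3·0+3·1 ≡ 0  ⇒  (a,b)_2 = +1.
Ram(966, 28014) = {7, 23}; no ℚ_7-point on the conic.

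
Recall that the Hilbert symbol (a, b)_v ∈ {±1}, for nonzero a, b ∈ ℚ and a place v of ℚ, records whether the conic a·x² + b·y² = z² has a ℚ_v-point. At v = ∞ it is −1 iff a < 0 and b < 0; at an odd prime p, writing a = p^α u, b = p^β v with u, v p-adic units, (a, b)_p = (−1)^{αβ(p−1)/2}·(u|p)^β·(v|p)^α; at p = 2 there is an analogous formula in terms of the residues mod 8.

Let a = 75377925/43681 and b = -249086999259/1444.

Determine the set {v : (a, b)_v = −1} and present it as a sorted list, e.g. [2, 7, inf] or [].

Mod squares: a ≡ 6837, b ≡ -10640651. Check v ∈ {∞, 2, 3, 5, 7, 11, 17, 19, 23, 29, 43, 53}.
v=43: a=43^1·(≡7), b=43^1·(≡2) mod 43; (7|43)=-1, (2|43)=-1; (−1)^{1·1·21}·(-1)^1·(-1)^1 = -1.
v=2: v_2(a)=0, v_2(b)=-2; units ≡ 5, 5 (mod 8); ε·ε+αω+βω = 0·0+0·1+-2·1 ≡ 0  ⇒  (a,b)_2 = +1.
v=5: a=5^2·(≡2), b=5^0·(≡4) mod 5; (2|5)=-1, (4|5)=+1; (−1)^{2·0·2}·(-1)^0·(+1)^2 = +1.
v=∞: 6837 > 0 and -10640651 < 0  ⇒  (a,b)_∞ = +1.
v=29: a=29^0·(≡24), b=29^1·(≡11) mod 29; (24|29)=+1, (11|29)=-1; (−1)^{0·1·14}·(+1)^1·(-1)^0 = +1.
v=17: a=17^0·(≡14), b=17^2·(≡7) mod 17; (14|17)=-1, (7|17)=-1; (−1)^{0·2·8}·(-1)^2·(-1)^0 = +1.
v=3: a=3^3·(≡2), b=3^4·(≡1) mod 3; (2|3)=-1, (1|3)=+1; (−1)^{3·4·1}·(-1)^4·(+1)^3 = +1.
v=11: a=11^-2·(≡2), b=11^0·(≡4) mod 11; (2|11)=-1, (4|11)=+1; (−1)^{-2·0·5}·(-1)^0·(+1)^-2 = +1.
v=53: a=53^1·(≡32), b=53^1·(≡8) mod 53; (32|53)=-1, (8|53)=-1; (−1)^{1·1·26}·(-1)^1·(-1)^1 = +1.
v=19: a=19^-2·(≡6), b=19^-2·(≡13) mod 19; (6|19)=+1, (13|19)=-1; (−1)^{-2·-2·9}·(+1)^-2·(-1)^-2 = +1.
v=7: a=7^2·(≡5), b=7^1·(≡3) mod 7; (5|7)=-1, (3|7)=-1; (−1)^{2·1·3}·(-1)^1·(-1)^2 = -1.
v=23: a=23^0·(≡12), b=23^1·(≡8) mod 23; (12|23)=+1, (8|23)=+1; (−1)^{0·1·11}·(+1)^1·(+1)^0 = +1.
Ram(6837, -10640651) = {7, 43}; no ℚ_7-point on the conic.

[7, 43]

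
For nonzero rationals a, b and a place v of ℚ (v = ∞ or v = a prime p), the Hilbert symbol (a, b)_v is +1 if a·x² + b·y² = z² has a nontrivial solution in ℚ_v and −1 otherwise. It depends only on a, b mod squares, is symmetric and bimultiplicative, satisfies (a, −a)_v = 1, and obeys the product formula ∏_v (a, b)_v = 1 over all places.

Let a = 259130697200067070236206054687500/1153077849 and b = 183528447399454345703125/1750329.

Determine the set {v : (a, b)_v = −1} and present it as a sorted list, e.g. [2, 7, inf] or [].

[29, 43]

(a, b) ≡ (33275752315, 1472965) mod (ℚ^×)²; places V = {2, 3, 5, 7, 11, 13, 17, 19, 29, 31, 41, 43, ∞}.
(a,b)_43: α=1, u≡30; β=1, v≡20 (mod 43); (30|43)=-1, (20|43)=-1; sign (−1)^1·-1^1·-1^1 = -1.
(a,b)_7: α=-6, u≡2; β=-4, v≡2 (mod 7); (2|7)=+1, (2|7)=+1; sign (−1)^0·+1^-4·+1^-6 = +1.
(a,b)_41: α=3, u≡18; β=2, v≡9 (mod 41); (18|41)=+1, (9|41)=+1; sign (−1)^0·+1^2·+1^3 = +1.
(a,b)_11: α=-2, u≡5; β=0, v≡8 (mod 11); (5|11)=+1, (8|11)=-1; sign (−1)^0·+1^0·-1^-2 = +1.
(a,b)_3: α=-4, u≡1; β=-6, v≡1 (mod 3); (1|3)=+1, (1|3)=+1; sign (−1)^0·+1^-6·+1^-4 = +1.
(a,b)_5: α=19, u≡3; β=13, v≡2 (mod 5); (3|5)=-1, (2|5)=-1; sign (−1)^0·-1^13·-1^19 = +1.
(a,b)_19: α=3, u≡7; β=2, v≡6 (mod 19); (7|19)=+1, (6|19)=+1; sign (−1)^0·+1^2·+1^3 = +1.
(a,b)_17: α=1, u≡16; β=1, v≡8 (mod 17); (16|17)=+1, (8|17)=+1; sign (−1)^0·+1^1·+1^1 = +1.
(a,b)_∞: sgn(33275752315)=+, sgn(1472965)=+, so +1.
(a,b)_2: α=2, β=0; u≡3, v≡5 (mod 8); ε(u)ε(v)=1·0, αω(v)=2·1, βω(u)=0·1; sum ≡ 0  ⇒  +1.
(a,b)_13: α=1, u≡1; β=1, v≡10 (mod 13); (1|13)=+1, (10|13)=+1; sign (−1)^0·+1^1·+1^1 = +1.
(a,b)_29: α=3, u≡27; β=2, v≡14 (mod 29); (27|29)=-1, (14|29)=-1; sign (−1)^0·-1^2·-1^3 = -1.
(a,b)_31: α=1, u≡7; β=1, v≡11 (mod 31); (7|31)=+1, (11|31)=-1; sign (−1)^1·+1^1·-1^1 = +1.
|Ram(33275752315, 1472965)| = 2, even; anisotropic at {29, 43}.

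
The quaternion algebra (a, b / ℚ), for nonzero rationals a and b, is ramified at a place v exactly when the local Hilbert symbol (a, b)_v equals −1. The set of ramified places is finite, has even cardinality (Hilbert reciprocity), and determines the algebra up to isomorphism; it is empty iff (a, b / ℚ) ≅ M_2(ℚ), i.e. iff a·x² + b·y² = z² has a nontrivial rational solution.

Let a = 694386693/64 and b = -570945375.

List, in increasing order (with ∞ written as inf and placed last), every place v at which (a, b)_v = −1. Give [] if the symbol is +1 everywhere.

[3, 5, 7, 11]

Mod squares: a ≡ 77, b ≡ -15015. Check v ∈ {∞, 2, 3, 5, 7, 11, 13}.
v=∞: 77 > 0 and -15015 < 0  ⇒  (a,b)_∞ = +1.
v=13: a=13^2·(≡9), b=13^3·(≡8) mod 13; (9|13)=+1, (8|13)=-1; (−1)^{2·3·6}·(+1)^3·(-1)^2 = +1.
v=5: a=5^0·(≡2), b=5^3·(≡2) mod 5; (2|5)=-1, (2|5)=-1; (−1)^{0·3·2}·(-1)^3·(-1)^0 = -1.
v=7: a=7^3·(≡2), b=7^1·(≡4) mod 7; (2|7)=+1, (4|7)=+1; (−1)^{3·1·3}·(+1)^1·(+1)^3 = -1.
v=2: v_2(a)=-6, v_2(b)=0; units ≡ 5, 1 (mod 8); ε·ε+αω+βω = 0·0+-6·0+0·1 ≡ 0  ⇒  (a,b)_2 = +1.
v=11: a=11^3·(≡8), b=11^1·(≡2) mod 11; (8|11)=-1, (2|11)=-1; (−1)^{3·1·5}·(-1)^1·(-1)^3 = -1.
v=3: a=3^2·(≡2), b=3^3·(≡2) mod 3; (2|3)=-1, (2|3)=-1; (−1)^{2·3·1}·(-1)^3·(-1)^2 = -1.
Ram(77, -15015) = {3, 5, 7, 11}; no ℚ_3-point on the conic.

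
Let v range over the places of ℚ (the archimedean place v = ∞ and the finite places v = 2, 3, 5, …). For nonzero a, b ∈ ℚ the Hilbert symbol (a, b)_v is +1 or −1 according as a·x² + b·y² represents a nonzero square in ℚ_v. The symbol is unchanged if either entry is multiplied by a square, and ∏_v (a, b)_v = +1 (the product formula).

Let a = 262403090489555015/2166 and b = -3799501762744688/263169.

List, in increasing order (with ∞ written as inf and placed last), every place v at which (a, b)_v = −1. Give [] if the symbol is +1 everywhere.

Mod squares: a ≡ 5610, b ≡ -143. Check v ∈ {∞, 2, 3, 5, 7, 11, 13, 17, 19}.
v=5: a=5^1·(≡3), b=5^0·(≡3) mod 5; (3|5)=-1, (3|5)=-1; (−1)^{1·0·2}·(-1)^0·(-1)^1 = -1.
v=19: a=19^-2·(≡11), b=19^-2·(≡4) mod 19; (11|19)=+1, (4|19)=+1; (−1)^{-2·-2·9}·(+1)^-2·(+1)^-2 = +1.
v=13: a=13^4·(≡6), b=13^3·(≡5) mod 13; (6|13)=-1, (5|13)=-1; (−1)^{4·3·6}·(-1)^3·(-1)^4 = -1.
v=2: v_2(a)=-1, v_2(b)=4; units ≡ 5, 1 (mod 8); ε·ε+αω+βω = 0·0+-1·0+4·1 ≡ 0  ⇒  (a,b)_2 = +1.
v=3: a=3^-1·(≡1), b=3^-6·(≡1) mod 3; (1|3)=+1, (1|3)=+1; (−1)^{-1·-6·1}·(+1)^-6·(+1)^-1 = +1.
v=∞: 5610 > 0 and -143 < 0  ⇒  (a,b)_∞ = +1.
v=11: a=11^1·(≡1), b=11^1·(≡9) mod 11; (1|11)=+1, (9|11)=+1; (−1)^{1·1·5}·(+1)^1·(+1)^1 = -1.
v=7: a=7^6·(≡3), b=7^6·(≡1) mod 7; (3|7)=-1, (1|7)=+1; (−1)^{6·6·3}·(-1)^6·(+1)^6 = +1.
v=17: a=17^5·(≡10), b=17^4·(≡10) mod 17; (10|17)=-1, (10|17)=-1; (−1)^{5·4·8}·(-1)^4·(-1)^5 = -1.
|Ram(5610, -143)| = 4, even; anisotropic at {5, 11, 13, 17}.

[5, 11, 13, 17]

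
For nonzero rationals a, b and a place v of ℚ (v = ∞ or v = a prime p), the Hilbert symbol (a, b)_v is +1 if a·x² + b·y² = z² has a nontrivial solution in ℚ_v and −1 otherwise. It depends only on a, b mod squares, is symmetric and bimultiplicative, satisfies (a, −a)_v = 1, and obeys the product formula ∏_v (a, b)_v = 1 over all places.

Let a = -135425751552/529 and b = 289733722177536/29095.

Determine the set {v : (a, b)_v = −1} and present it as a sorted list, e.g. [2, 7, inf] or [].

[3, 5, 7, 11]

Mod squares: a ≡ -42, b ≡ 2145. Check v ∈ {∞, 2, 3, 5, 7, 11, 13, 23}.
v=3: a=3^3·(≡1), b=3^5·(≡1) mod 3; (1|3)=+1, (1|3)=+1; (−1)^{3·5·1}·(+1)^5·(+1)^3 = -1.
v=5: a=5^0·(≡2), b=5^-1·(≡4) mod 5; (2|5)=-1, (4|5)=+1; (−1)^{0·-1·2}·(-1)^-1·(+1)^0 = -1.
v=∞: -42 < 0 and 2145 > 0  ⇒  (a,b)_∞ = +1.
v=13: a=13^4·(≡3), b=13^5·(≡10) mod 13; (3|13)=+1, (10|13)=+1; (−1)^{4·5·6}·(+1)^5·(+1)^4 = +1.
v=11: a=11^0·(≡8), b=11^-1·(≡2) mod 11; (8|11)=-1, (2|11)=-1; (−1)^{0·-1·5}·(-1)^-1·(-1)^0 = -1.
v=7: a=7^3·(≡2), b=7^2·(≡6) mod 7; (2|7)=+1, (6|7)=-1; (−1)^{3·2·3}·(+1)^2·(-1)^3 = -1.
v=2: v_2(a)=9, v_2(b)=16; units ≡ 3, 1 (mod 8); ε·ε+αω+βω = 1·0+9·0+16·1 ≡ 0  ⇒  (a,b)_2 = +1.
v=23: a=23^-2·(≡13), b=23^-2·(≡18) mod 23; (13|23)=+1, (18|23)=+1; (−1)^{-2·-2·11}·(+1)^-2·(+1)^-2 = +1.
(-42, 2145 / ℚ) ramifies at {3, 5, 7, 11}: a division algebra.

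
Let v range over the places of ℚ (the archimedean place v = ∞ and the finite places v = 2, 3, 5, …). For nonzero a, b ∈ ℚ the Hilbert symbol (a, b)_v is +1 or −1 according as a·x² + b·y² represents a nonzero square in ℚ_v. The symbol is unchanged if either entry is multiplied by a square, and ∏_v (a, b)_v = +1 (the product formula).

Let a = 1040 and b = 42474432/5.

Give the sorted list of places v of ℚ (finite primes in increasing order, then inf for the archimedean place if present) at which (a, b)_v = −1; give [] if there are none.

Mod squares: a ≡ 65, b ≡ 19635. Check v ∈ {∞, 2, 3, 5, 7, 11, 13, 17}.
v=13: a=13^1·(≡2), b=13^2·(≡5) mod 13; (2|13)=-1, (5|13)=-1; (−1)^{1·2·6}·(-1)^2·(-1)^1 = -1.
v=∞: 65 > 0 and 19635 > 0  ⇒  (a,b)_∞ = +1.
v=5: a=5^1·(≡3), b=5^-1·(≡2) mod 5; (3|5)=-1, (2|5)=-1; (−1)^{1·-1·2}·(-1)^-1·(-1)^1 = +1.
v=2: v_2(a)=4, v_2(b)=6; units ≡ 1, 3 (mod 8); ε·ε+αω+βω = 0·1+4·1+6·0 ≡ 0  ⇒  (a,b)_2 = +1.
v=7: a=7^0·(≡4), b=7^1·(≡3) mod 7; (4|7)=+1, (3|7)=-1; (−1)^{0·1·3}·(+1)^1·(-1)^0 = +1.
v=11: a=11^0·(≡6), b=11^1·(≡3) mod 11; (6|11)=-1, (3|11)=+1; (−1)^{0·1·5}·(-1)^1·(+1)^0 = -1.
v=3: a=3^0·(≡2), b=3^1·(≡2) mod 3; (2|3)=-1, (2|3)=-1; (−1)^{0·1·1}·(-1)^1·(-1)^0 = -1.
v=17: a=17^0·(≡3), b=17^1·(≡8) mod 17; (3|17)=-1, (8|17)=+1; (−1)^{0·1·8}·(-1)^1·(+1)^0 = -1.
|Ram(65, 19635)| = 4, even; anisotropic at {3, 11, 13, 17}.

[3, 11, 13, 17]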